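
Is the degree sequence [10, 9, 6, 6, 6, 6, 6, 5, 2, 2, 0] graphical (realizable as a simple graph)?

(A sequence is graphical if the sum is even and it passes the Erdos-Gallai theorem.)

Sum of degrees = 58. Sum is even but fails Erdos-Gallai. The sequence is NOT graphical.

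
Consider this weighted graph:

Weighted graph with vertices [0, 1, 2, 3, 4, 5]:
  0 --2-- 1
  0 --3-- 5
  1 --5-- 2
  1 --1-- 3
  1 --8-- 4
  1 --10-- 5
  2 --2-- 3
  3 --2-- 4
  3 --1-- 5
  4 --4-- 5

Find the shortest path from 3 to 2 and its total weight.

Using Dijkstra's algorithm from vertex 3:
Shortest path: 3 -> 2
Total weight: 2 = 2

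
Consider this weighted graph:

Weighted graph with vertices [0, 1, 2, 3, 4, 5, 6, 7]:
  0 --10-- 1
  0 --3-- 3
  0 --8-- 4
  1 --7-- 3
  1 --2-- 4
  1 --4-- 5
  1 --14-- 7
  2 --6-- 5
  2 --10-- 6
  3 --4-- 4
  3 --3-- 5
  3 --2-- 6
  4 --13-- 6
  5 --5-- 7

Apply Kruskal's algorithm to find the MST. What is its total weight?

Applying Kruskal's algorithm (sort edges by weight, add if no cycle):
  Add (1,4) w=2
  Add (3,6) w=2
  Add (0,3) w=3
  Add (3,5) w=3
  Add (1,5) w=4
  Skip (3,4) w=4 (creates cycle)
  Add (5,7) w=5
  Add (2,5) w=6
  Skip (1,3) w=7 (creates cycle)
  Skip (0,4) w=8 (creates cycle)
  Skip (0,1) w=10 (creates cycle)
  Skip (2,6) w=10 (creates cycle)
  Skip (4,6) w=13 (creates cycle)
  Skip (1,7) w=14 (creates cycle)
MST weight = 25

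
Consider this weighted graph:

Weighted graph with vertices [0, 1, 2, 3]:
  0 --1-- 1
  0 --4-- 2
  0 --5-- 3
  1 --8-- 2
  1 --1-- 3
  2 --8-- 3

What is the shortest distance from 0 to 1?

Using Dijkstra's algorithm from vertex 0:
Shortest path: 0 -> 1
Total weight: 1 = 1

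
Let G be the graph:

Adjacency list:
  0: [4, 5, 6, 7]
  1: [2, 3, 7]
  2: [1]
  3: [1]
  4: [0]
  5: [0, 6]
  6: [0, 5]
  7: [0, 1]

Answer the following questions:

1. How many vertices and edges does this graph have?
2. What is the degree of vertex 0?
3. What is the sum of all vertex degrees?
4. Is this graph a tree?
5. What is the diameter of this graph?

Count: 8 vertices, 8 edges.
Vertex 0 has neighbors [4, 5, 6, 7], degree = 4.
Handshaking lemma: 2 * 8 = 16.
A tree on 8 vertices has 7 edges. This graph has 8 edges (1 extra). Not a tree.
Diameter (longest shortest path) = 4.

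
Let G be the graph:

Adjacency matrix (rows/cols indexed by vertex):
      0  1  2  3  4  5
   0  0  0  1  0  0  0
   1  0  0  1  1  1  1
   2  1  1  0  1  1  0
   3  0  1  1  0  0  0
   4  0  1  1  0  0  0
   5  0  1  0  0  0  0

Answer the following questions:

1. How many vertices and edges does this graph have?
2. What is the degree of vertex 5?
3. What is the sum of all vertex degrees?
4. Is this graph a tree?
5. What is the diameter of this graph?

Count: 6 vertices, 7 edges.
Vertex 5 has neighbors [1], degree = 1.
Handshaking lemma: 2 * 7 = 14.
A tree on 6 vertices has 5 edges. This graph has 7 edges (2 extra). Not a tree.
Diameter (longest shortest path) = 3.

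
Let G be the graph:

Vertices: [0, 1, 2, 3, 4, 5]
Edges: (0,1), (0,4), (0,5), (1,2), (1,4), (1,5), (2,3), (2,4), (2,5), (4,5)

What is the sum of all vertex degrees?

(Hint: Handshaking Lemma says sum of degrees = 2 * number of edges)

Count edges: 10 edges.
By Handshaking Lemma: sum of degrees = 2 * 10 = 20.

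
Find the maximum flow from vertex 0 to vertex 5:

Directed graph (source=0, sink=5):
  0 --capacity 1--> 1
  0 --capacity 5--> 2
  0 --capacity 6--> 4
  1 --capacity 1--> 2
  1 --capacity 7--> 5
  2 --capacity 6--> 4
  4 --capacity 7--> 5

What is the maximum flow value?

Computing max flow:
  Flow on (0->1): 1/1
  Flow on (0->2): 5/5
  Flow on (0->4): 2/6
  Flow on (1->5): 1/7
  Flow on (2->4): 5/6
  Flow on (4->5): 7/7
Maximum flow = 8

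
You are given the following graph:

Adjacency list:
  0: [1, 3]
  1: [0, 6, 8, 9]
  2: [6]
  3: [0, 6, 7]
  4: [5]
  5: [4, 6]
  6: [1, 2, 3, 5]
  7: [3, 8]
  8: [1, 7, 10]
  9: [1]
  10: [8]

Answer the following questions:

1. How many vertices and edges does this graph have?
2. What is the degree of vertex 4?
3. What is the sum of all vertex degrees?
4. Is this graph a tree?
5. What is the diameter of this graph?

Count: 11 vertices, 12 edges.
Vertex 4 has neighbors [5], degree = 1.
Handshaking lemma: 2 * 12 = 24.
A tree on 11 vertices has 10 edges. This graph has 12 edges (2 extra). Not a tree.
Diameter (longest shortest path) = 5.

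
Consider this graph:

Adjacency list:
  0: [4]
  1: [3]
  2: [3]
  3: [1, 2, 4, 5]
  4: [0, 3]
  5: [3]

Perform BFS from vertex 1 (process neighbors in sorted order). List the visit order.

BFS from vertex 1 (neighbors processed in ascending order):
Visit order: 1, 3, 2, 4, 5, 0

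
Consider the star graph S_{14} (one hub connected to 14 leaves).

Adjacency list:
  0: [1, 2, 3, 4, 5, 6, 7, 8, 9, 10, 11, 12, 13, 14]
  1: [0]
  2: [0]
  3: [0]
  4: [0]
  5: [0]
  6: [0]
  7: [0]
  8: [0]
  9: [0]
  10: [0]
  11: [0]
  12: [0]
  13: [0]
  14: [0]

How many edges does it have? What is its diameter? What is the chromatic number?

Star graph S_{14}: the hub connects to all 14 leaves.
Edges = 14.
Diameter = 2 (any leaf to hub is 1, leaf to leaf through hub is 2).
Star graphs are bipartite (hub vs leaves), so chromatic number = 2.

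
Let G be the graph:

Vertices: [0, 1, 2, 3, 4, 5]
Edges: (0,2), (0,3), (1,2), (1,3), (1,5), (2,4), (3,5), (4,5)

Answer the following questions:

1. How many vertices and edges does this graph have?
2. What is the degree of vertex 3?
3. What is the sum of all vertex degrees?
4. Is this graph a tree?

Count: 6 vertices, 8 edges.
Vertex 3 has neighbors [0, 1, 5], degree = 3.
Handshaking lemma: 2 * 8 = 16.
A tree on 6 vertices has 5 edges. This graph has 8 edges (3 extra). Not a tree.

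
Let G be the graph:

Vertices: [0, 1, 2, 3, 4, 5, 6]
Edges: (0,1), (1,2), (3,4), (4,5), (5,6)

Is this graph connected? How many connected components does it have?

Checking connectivity: the graph has 2 connected component(s).
Components: [[0, 1, 2], [3, 4, 5, 6]]. The graph is NOT connected.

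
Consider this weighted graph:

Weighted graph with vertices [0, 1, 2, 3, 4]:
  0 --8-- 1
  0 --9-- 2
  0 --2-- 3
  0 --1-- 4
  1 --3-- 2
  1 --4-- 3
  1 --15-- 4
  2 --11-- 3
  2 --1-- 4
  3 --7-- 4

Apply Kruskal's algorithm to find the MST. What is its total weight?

Applying Kruskal's algorithm (sort edges by weight, add if no cycle):
  Add (0,4) w=1
  Add (2,4) w=1
  Add (0,3) w=2
  Add (1,2) w=3
  Skip (1,3) w=4 (creates cycle)
  Skip (3,4) w=7 (creates cycle)
  Skip (0,1) w=8 (creates cycle)
  Skip (0,2) w=9 (creates cycle)
  Skip (2,3) w=11 (creates cycle)
  Skip (1,4) w=15 (creates cycle)
MST weight = 7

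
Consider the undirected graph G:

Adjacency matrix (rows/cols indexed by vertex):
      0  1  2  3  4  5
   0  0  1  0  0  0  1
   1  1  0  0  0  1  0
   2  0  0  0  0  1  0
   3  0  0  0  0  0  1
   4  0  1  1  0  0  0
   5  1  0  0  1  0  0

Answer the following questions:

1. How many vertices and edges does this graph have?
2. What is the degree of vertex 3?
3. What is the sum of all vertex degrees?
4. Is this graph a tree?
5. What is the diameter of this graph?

Count: 6 vertices, 5 edges.
Vertex 3 has neighbors [5], degree = 1.
Handshaking lemma: 2 * 5 = 10.
A graph is a tree iff it is connected and has exactly n-1 edges. This graph is connected (all 6 vertices in one component) and has 6-1 = 5 edges. It is a tree.
Diameter (longest shortest path) = 5.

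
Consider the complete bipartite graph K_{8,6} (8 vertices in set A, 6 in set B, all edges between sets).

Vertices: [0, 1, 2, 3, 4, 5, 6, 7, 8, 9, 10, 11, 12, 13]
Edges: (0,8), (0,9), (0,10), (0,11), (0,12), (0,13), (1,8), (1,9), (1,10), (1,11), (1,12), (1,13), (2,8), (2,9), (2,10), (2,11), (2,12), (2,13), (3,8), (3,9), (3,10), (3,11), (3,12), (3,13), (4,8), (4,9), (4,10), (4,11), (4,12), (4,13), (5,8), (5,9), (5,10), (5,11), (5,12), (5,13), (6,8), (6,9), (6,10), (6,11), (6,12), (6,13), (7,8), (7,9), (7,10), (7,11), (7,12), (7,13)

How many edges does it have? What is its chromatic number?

K_{8,6} has 8 * 6 = 48 edges.
Bipartite graphs have chromatic number 2 (color each partition differently).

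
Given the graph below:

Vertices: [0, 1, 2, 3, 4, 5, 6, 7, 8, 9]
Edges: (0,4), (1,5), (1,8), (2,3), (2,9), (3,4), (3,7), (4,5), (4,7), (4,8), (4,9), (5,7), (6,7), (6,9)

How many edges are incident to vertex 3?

Vertex 3 has neighbors [2, 4, 7], so deg(3) = 3.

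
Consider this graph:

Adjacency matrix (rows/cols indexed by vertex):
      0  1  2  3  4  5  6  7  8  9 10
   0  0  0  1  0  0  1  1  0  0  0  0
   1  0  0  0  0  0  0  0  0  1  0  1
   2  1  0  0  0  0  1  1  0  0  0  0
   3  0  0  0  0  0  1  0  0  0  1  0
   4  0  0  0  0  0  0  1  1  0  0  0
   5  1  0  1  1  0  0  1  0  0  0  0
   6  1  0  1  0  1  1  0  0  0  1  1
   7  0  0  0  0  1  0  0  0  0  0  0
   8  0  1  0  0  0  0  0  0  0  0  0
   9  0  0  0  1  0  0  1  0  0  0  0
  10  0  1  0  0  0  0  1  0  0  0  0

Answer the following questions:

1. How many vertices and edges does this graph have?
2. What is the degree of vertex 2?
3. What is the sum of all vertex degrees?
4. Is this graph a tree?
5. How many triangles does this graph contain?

Count: 11 vertices, 14 edges.
Vertex 2 has neighbors [0, 5, 6], degree = 3.
Handshaking lemma: 2 * 14 = 28.
A tree on 11 vertices has 10 edges. This graph has 14 edges (4 extra). Not a tree.
Number of triangles = 4.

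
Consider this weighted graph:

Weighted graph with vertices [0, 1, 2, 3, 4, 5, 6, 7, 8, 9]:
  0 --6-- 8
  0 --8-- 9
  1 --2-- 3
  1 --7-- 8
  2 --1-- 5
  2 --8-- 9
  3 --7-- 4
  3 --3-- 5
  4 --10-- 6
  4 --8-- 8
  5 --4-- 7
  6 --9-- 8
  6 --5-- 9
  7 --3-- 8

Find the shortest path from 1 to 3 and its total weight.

Using Dijkstra's algorithm from vertex 1:
Shortest path: 1 -> 3
Total weight: 2 = 2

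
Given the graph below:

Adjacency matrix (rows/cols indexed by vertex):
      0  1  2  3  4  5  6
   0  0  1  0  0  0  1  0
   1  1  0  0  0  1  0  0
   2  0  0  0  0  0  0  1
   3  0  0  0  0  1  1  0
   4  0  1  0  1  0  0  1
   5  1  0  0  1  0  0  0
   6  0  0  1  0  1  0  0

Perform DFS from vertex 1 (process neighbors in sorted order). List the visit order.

DFS from vertex 1 (neighbors processed in ascending order):
Visit order: 1, 0, 5, 3, 4, 6, 2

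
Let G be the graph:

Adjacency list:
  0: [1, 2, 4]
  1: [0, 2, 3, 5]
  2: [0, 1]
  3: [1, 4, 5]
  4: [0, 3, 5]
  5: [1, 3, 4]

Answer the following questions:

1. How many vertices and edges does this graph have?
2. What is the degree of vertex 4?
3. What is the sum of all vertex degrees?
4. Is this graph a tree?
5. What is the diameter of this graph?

Count: 6 vertices, 9 edges.
Vertex 4 has neighbors [0, 3, 5], degree = 3.
Handshaking lemma: 2 * 9 = 18.
A tree on 6 vertices has 5 edges. This graph has 9 edges (4 extra). Not a tree.
Diameter (longest shortest path) = 2.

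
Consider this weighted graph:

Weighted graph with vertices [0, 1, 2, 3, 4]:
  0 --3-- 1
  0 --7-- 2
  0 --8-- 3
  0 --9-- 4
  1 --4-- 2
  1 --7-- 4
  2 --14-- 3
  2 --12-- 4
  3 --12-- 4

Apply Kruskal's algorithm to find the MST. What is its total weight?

Applying Kruskal's algorithm (sort edges by weight, add if no cycle):
  Add (0,1) w=3
  Add (1,2) w=4
  Skip (0,2) w=7 (creates cycle)
  Add (1,4) w=7
  Add (0,3) w=8
  Skip (0,4) w=9 (creates cycle)
  Skip (2,4) w=12 (creates cycle)
  Skip (3,4) w=12 (creates cycle)
  Skip (2,3) w=14 (creates cycle)
MST weight = 22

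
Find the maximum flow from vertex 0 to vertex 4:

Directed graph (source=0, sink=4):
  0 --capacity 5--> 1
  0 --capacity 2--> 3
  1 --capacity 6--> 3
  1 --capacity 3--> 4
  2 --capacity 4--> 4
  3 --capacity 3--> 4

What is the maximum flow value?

Computing max flow:
  Flow on (0->1): 4/5
  Flow on (0->3): 2/2
  Flow on (1->3): 1/6
  Flow on (1->4): 3/3
  Flow on (3->4): 3/3
Maximum flow = 6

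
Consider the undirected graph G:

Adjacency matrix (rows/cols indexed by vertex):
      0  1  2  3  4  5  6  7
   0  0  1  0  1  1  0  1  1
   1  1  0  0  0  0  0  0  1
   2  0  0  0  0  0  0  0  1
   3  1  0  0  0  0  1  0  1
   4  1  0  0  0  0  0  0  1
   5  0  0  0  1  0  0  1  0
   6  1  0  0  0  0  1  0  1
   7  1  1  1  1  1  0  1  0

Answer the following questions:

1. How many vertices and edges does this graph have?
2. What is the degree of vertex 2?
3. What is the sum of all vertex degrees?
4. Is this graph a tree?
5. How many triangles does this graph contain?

Count: 8 vertices, 12 edges.
Vertex 2 has neighbors [7], degree = 1.
Handshaking lemma: 2 * 12 = 24.
A tree on 8 vertices has 7 edges. This graph has 12 edges (5 extra). Not a tree.
Number of triangles = 4.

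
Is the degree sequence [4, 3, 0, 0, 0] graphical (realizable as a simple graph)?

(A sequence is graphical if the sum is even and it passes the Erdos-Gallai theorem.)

Sum of degrees = 7. Sum is odd, so the sequence is NOT graphical.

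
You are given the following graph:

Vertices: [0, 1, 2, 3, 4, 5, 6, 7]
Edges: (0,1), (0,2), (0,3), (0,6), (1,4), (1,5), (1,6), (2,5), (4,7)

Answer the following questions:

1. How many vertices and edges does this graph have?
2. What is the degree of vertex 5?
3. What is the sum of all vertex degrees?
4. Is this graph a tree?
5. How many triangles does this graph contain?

Count: 8 vertices, 9 edges.
Vertex 5 has neighbors [1, 2], degree = 2.
Handshaking lemma: 2 * 9 = 18.
A tree on 8 vertices has 7 edges. This graph has 9 edges (2 extra). Not a tree.
Number of triangles = 1.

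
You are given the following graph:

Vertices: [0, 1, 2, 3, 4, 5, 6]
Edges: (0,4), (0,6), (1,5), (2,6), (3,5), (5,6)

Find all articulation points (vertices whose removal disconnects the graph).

An articulation point is a vertex whose removal disconnects the graph.
Articulation points: [0, 5, 6]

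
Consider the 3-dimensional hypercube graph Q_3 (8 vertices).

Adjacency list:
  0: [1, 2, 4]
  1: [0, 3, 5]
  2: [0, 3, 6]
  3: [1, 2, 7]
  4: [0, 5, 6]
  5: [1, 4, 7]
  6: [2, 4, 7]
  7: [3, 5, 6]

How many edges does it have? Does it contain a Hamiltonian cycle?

Q_3 has 8 * 3 / 2 = 12 edges.
Q_3 (d >= 2) always has a Hamiltonian cycle: a 3-bit cyclic Gray code visits every vertex exactly once and returns to the start.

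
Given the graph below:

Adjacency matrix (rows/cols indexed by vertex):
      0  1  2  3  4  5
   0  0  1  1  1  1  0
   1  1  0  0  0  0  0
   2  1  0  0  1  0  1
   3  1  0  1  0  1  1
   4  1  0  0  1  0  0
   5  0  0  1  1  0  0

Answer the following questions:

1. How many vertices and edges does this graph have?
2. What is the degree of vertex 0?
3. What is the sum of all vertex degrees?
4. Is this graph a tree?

Count: 6 vertices, 8 edges.
Vertex 0 has neighbors [1, 2, 3, 4], degree = 4.
Handshaking lemma: 2 * 8 = 16.
A tree on 6 vertices has 5 edges. This graph has 8 edges (3 extra). Not a tree.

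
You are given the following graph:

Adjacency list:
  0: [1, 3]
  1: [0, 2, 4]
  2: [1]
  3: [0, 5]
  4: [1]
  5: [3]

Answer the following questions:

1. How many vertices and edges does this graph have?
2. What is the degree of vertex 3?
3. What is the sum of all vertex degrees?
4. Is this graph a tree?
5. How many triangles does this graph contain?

Count: 6 vertices, 5 edges.
Vertex 3 has neighbors [0, 5], degree = 2.
Handshaking lemma: 2 * 5 = 10.
A graph is a tree iff it is connected and has exactly n-1 edges. This graph is connected (all 6 vertices in one component) and has 6-1 = 5 edges. It is a tree.
Number of triangles = 0.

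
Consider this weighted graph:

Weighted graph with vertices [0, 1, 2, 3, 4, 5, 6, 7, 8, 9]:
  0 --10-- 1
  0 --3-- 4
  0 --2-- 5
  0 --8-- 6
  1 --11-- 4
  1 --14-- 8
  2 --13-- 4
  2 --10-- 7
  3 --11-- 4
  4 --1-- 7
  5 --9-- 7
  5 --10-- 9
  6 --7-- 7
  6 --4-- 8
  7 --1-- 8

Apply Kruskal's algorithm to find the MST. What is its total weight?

Applying Kruskal's algorithm (sort edges by weight, add if no cycle):
  Add (4,7) w=1
  Add (7,8) w=1
  Add (0,5) w=2
  Add (0,4) w=3
  Add (6,8) w=4
  Skip (6,7) w=7 (creates cycle)
  Skip (0,6) w=8 (creates cycle)
  Skip (5,7) w=9 (creates cycle)
  Add (0,1) w=10
  Add (2,7) w=10
  Add (5,9) w=10
  Skip (1,4) w=11 (creates cycle)
  Add (3,4) w=11
  Skip (2,4) w=13 (creates cycle)
  Skip (1,8) w=14 (creates cycle)
MST weight = 52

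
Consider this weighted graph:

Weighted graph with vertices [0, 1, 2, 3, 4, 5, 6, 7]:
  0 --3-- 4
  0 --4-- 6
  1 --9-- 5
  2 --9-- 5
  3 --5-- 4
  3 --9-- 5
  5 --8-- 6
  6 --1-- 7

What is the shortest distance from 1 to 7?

Using Dijkstra's algorithm from vertex 1:
Shortest path: 1 -> 5 -> 6 -> 7
Total weight: 9 + 8 + 1 = 18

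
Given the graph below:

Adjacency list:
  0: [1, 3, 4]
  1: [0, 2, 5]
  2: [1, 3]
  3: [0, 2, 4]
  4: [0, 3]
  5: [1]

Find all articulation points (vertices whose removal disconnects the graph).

An articulation point is a vertex whose removal disconnects the graph.
Articulation points: [1]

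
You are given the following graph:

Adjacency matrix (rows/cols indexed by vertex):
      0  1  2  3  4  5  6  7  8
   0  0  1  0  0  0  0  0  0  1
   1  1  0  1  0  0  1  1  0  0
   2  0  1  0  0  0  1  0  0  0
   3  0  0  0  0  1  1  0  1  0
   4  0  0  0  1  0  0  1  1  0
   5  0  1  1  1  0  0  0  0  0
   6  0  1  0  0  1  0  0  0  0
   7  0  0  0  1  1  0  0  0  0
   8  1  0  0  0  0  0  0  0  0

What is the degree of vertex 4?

Vertex 4 has neighbors [3, 6, 7], so deg(4) = 3.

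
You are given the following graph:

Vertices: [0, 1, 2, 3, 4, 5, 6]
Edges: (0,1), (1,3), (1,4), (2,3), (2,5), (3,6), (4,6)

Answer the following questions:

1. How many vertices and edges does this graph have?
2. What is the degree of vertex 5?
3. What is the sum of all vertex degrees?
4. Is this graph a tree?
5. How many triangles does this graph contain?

Count: 7 vertices, 7 edges.
Vertex 5 has neighbors [2], degree = 1.
Handshaking lemma: 2 * 7 = 14.
A tree on 7 vertices has 6 edges. This graph has 7 edges (1 extra). Not a tree.
Number of triangles = 0.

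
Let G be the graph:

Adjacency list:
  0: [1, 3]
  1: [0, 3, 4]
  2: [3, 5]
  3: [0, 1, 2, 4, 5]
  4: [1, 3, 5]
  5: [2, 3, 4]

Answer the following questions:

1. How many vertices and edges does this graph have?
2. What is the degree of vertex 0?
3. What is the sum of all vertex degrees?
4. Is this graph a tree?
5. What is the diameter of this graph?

Count: 6 vertices, 9 edges.
Vertex 0 has neighbors [1, 3], degree = 2.
Handshaking lemma: 2 * 9 = 18.
A tree on 6 vertices has 5 edges. This graph has 9 edges (4 extra). Not a tree.
Diameter (longest shortest path) = 2.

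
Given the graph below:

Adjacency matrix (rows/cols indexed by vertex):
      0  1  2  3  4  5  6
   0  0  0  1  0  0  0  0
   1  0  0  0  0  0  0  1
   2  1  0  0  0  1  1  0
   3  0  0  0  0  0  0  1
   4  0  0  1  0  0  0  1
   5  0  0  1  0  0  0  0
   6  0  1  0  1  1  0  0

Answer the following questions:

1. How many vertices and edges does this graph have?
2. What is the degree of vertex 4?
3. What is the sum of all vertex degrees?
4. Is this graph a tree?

Count: 7 vertices, 6 edges.
Vertex 4 has neighbors [2, 6], degree = 2.
Handshaking lemma: 2 * 6 = 12.
A graph is a tree iff it is connected and has exactly n-1 edges. This graph is connected (all 7 vertices in one component) and has 7-1 = 6 edges. It is a tree.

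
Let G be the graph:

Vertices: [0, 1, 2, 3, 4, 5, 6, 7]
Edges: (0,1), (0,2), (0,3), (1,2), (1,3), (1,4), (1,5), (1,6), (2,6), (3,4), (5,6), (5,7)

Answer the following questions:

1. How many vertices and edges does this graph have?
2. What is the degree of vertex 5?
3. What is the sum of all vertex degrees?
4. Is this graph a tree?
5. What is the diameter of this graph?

Count: 8 vertices, 12 edges.
Vertex 5 has neighbors [1, 6, 7], degree = 3.
Handshaking lemma: 2 * 12 = 24.
A tree on 8 vertices has 7 edges. This graph has 12 edges (5 extra). Not a tree.
Diameter (longest shortest path) = 3.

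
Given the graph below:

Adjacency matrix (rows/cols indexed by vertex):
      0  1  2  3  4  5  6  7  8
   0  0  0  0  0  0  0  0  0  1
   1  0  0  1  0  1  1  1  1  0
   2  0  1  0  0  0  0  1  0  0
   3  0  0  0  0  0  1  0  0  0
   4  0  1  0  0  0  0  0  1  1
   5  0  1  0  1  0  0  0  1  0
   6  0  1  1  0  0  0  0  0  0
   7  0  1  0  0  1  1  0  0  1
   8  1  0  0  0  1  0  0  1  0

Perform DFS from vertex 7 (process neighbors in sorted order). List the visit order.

DFS from vertex 7 (neighbors processed in ascending order):
Visit order: 7, 1, 2, 6, 4, 8, 0, 5, 3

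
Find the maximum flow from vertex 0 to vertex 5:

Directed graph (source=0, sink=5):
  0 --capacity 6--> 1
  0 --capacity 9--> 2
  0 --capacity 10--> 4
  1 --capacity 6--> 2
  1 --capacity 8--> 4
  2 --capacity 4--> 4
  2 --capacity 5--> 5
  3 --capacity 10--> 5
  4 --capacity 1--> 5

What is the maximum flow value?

Computing max flow:
  Flow on (0->2): 5/9
  Flow on (0->4): 1/10
  Flow on (2->5): 5/5
  Flow on (4->5): 1/1
Maximum flow = 6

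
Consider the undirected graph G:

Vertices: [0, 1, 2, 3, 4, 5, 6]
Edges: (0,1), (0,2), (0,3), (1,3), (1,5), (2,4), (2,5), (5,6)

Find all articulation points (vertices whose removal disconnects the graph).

An articulation point is a vertex whose removal disconnects the graph.
Articulation points: [2, 5]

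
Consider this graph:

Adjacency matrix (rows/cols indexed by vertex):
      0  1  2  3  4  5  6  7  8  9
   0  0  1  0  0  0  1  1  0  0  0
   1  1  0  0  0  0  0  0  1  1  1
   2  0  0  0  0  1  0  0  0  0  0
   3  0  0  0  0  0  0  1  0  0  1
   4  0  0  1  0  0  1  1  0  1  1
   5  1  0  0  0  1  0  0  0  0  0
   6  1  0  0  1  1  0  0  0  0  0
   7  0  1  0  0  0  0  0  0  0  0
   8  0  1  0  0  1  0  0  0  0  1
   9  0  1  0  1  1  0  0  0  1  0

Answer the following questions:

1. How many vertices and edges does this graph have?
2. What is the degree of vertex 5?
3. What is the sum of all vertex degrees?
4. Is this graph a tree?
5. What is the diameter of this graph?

Count: 10 vertices, 14 edges.
Vertex 5 has neighbors [0, 4], degree = 2.
Handshaking lemma: 2 * 14 = 28.
A tree on 10 vertices has 9 edges. This graph has 14 edges (5 extra). Not a tree.
Diameter (longest shortest path) = 4.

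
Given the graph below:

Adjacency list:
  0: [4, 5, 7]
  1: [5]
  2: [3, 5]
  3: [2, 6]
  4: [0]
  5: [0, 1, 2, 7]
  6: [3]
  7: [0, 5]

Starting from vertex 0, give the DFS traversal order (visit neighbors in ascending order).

DFS from vertex 0 (neighbors processed in ascending order):
Visit order: 0, 4, 5, 1, 2, 3, 6, 7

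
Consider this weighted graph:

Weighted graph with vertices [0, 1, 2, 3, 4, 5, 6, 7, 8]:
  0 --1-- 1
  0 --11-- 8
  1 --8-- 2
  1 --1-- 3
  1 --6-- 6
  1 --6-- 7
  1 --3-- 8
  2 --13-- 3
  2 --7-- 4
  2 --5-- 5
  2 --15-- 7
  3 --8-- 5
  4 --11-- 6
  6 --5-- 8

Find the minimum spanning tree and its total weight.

Applying Kruskal's algorithm (sort edges by weight, add if no cycle):
  Add (0,1) w=1
  Add (1,3) w=1
  Add (1,8) w=3
  Add (2,5) w=5
  Add (6,8) w=5
  Skip (1,6) w=6 (creates cycle)
  Add (1,7) w=6
  Add (2,4) w=7
  Add (1,2) w=8
  Skip (3,5) w=8 (creates cycle)
  Skip (0,8) w=11 (creates cycle)
  Skip (4,6) w=11 (creates cycle)
  Skip (2,3) w=13 (creates cycle)
  Skip (2,7) w=15 (creates cycle)
MST weight = 36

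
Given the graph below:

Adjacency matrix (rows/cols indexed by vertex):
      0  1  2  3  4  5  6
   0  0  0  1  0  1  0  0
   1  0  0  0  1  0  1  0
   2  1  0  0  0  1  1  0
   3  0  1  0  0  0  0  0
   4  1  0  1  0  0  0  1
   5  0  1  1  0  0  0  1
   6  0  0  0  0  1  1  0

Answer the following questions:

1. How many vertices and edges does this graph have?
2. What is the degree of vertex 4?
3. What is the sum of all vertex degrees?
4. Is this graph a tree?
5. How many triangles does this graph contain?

Count: 7 vertices, 8 edges.
Vertex 4 has neighbors [0, 2, 6], degree = 3.
Handshaking lemma: 2 * 8 = 16.
A tree on 7 vertices has 6 edges. This graph has 8 edges (2 extra). Not a tree.
Number of triangles = 1.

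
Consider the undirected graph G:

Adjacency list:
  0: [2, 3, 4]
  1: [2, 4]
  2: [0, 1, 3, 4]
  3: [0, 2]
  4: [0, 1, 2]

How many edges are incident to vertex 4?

Vertex 4 has neighbors [0, 1, 2], so deg(4) = 3.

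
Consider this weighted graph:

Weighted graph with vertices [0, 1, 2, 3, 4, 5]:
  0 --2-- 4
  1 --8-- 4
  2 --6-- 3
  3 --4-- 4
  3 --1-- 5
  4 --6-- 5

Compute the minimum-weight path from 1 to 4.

Using Dijkstra's algorithm from vertex 1:
Shortest path: 1 -> 4
Total weight: 8 = 8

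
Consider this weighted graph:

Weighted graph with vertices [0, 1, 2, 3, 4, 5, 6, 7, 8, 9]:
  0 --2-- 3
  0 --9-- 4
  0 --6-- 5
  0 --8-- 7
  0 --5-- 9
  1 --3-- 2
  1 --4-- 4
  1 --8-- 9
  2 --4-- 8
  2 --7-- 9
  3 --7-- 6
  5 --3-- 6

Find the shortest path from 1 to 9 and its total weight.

Using Dijkstra's algorithm from vertex 1:
Shortest path: 1 -> 9
Total weight: 8 = 8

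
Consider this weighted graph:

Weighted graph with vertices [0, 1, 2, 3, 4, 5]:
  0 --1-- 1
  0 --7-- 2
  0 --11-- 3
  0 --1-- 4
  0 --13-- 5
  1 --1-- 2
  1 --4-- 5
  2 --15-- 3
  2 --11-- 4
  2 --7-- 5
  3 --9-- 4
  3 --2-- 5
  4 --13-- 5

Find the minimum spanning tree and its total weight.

Applying Kruskal's algorithm (sort edges by weight, add if no cycle):
  Add (0,4) w=1
  Add (0,1) w=1
  Add (1,2) w=1
  Add (3,5) w=2
  Add (1,5) w=4
  Skip (0,2) w=7 (creates cycle)
  Skip (2,5) w=7 (creates cycle)
  Skip (3,4) w=9 (creates cycle)
  Skip (0,3) w=11 (creates cycle)
  Skip (2,4) w=11 (creates cycle)
  Skip (0,5) w=13 (creates cycle)
  Skip (4,5) w=13 (creates cycle)
  Skip (2,3) w=15 (creates cycle)
MST weight = 9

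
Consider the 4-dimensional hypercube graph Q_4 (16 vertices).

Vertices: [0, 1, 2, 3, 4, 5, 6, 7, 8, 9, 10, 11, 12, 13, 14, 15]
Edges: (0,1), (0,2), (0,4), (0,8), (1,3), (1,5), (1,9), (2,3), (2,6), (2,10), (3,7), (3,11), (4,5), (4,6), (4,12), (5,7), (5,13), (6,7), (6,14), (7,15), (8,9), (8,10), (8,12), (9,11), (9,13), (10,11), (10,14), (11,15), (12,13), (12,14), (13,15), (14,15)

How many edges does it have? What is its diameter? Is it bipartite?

The 4-dimensional hypercube Q_4 has 16 vertices and each vertex has degree 4.
Total edges = 16 * 4 / 2 = 32.
Diameter = 4 (max Hamming distance between binary labels).
Hypercubes are bipartite (partition by parity of binary representation).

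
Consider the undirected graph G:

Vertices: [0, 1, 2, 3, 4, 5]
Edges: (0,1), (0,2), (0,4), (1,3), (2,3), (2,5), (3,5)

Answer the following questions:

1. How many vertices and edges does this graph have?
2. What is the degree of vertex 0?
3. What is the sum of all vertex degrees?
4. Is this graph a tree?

Count: 6 vertices, 7 edges.
Vertex 0 has neighbors [1, 2, 4], degree = 3.
Handshaking lemma: 2 * 7 = 14.
A tree on 6 vertices has 5 edges. This graph has 7 edges (2 extra). Not a tree.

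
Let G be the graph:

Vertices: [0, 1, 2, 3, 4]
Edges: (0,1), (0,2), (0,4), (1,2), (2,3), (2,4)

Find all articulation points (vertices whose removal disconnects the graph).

An articulation point is a vertex whose removal disconnects the graph.
Articulation points: [2]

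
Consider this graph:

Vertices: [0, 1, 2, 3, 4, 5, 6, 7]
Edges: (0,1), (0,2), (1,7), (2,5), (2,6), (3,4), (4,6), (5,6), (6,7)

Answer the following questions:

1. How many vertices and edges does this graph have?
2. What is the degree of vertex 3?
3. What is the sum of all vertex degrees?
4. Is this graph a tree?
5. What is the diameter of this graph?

Count: 8 vertices, 9 edges.
Vertex 3 has neighbors [4], degree = 1.
Handshaking lemma: 2 * 9 = 18.
A tree on 8 vertices has 7 edges. This graph has 9 edges (2 extra). Not a tree.
Diameter (longest shortest path) = 4.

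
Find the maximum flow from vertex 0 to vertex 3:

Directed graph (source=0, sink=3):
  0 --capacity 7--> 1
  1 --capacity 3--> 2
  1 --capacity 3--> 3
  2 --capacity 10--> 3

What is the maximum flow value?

Computing max flow:
  Flow on (0->1): 6/7
  Flow on (1->2): 3/3
  Flow on (1->3): 3/3
  Flow on (2->3): 3/10
Maximum flow = 6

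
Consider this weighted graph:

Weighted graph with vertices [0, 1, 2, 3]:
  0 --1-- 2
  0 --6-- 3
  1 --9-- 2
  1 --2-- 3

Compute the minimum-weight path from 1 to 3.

Using Dijkstra's algorithm from vertex 1:
Shortest path: 1 -> 3
Total weight: 2 = 2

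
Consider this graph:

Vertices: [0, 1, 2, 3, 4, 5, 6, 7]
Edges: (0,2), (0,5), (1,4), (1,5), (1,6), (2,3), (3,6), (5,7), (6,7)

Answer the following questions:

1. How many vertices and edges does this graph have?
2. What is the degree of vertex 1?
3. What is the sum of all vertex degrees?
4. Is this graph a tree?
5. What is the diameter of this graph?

Count: 8 vertices, 9 edges.
Vertex 1 has neighbors [4, 5, 6], degree = 3.
Handshaking lemma: 2 * 9 = 18.
A tree on 8 vertices has 7 edges. This graph has 9 edges (2 extra). Not a tree.
Diameter (longest shortest path) = 4.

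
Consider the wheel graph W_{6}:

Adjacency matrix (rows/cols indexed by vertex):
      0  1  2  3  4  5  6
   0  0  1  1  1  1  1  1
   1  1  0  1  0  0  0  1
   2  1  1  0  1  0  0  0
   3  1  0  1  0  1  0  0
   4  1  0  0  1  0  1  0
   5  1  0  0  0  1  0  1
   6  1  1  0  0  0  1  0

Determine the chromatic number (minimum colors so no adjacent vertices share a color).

W_{6} = C_{6} plus a hub adjacent to every cycle vertex.
The outer cycle needs 2 colors (even cycle); the hub is adjacent to all of them so needs a fresh color.
Chromatic number = 2 + 1 = 3.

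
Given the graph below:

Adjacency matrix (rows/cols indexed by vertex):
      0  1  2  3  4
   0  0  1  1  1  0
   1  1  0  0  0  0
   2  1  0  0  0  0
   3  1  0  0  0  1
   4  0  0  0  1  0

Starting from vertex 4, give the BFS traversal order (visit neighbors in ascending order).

BFS from vertex 4 (neighbors processed in ascending order):
Visit order: 4, 3, 0, 1, 2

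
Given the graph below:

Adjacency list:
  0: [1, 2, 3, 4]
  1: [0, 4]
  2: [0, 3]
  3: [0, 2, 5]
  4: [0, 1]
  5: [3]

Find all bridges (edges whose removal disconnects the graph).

A bridge is an edge whose removal increases the number of connected components.
Bridges found: (3,5)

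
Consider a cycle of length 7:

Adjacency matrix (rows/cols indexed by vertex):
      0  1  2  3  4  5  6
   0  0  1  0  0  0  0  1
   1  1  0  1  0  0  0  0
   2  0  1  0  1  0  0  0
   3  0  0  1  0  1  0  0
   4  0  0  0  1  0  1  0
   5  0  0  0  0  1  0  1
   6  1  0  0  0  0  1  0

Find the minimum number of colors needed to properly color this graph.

This is an odd cycle (C_7). Odd cycles are not bipartite (any 2-coloring forces two adjacent vertices to match), and 3 colors suffice.
Chromatic number = 3.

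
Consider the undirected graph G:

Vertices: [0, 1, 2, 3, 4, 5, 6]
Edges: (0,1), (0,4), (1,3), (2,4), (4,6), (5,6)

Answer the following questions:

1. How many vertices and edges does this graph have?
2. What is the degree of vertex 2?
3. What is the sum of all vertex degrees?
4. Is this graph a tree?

Count: 7 vertices, 6 edges.
Vertex 2 has neighbors [4], degree = 1.
Handshaking lemma: 2 * 6 = 12.
A graph is a tree iff it is connected and has exactly n-1 edges. This graph is connected (all 7 vertices in one component) and has 7-1 = 6 edges. It is a tree.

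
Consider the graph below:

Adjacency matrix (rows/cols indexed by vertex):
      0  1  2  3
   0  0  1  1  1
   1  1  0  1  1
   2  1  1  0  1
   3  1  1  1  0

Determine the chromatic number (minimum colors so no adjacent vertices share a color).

The graph has a maximum clique of size 4 (lower bound on chromatic number).
A valid 4-coloring: {0: 0, 1: 1, 2: 2, 3: 3}.
Chromatic number = 4.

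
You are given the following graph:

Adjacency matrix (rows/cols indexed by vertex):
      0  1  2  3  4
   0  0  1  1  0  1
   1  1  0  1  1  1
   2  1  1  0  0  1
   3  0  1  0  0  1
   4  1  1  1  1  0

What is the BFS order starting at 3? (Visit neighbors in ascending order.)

BFS from vertex 3 (neighbors processed in ascending order):
Visit order: 3, 1, 4, 0, 2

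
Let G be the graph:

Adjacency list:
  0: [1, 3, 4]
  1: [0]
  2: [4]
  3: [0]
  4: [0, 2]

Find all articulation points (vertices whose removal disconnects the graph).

An articulation point is a vertex whose removal disconnects the graph.
Articulation points: [0, 4]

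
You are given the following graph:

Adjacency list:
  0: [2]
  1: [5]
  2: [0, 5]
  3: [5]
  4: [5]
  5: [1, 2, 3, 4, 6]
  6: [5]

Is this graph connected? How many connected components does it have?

Checking connectivity: the graph has 1 connected component(s).
All vertices are reachable from each other. The graph IS connected.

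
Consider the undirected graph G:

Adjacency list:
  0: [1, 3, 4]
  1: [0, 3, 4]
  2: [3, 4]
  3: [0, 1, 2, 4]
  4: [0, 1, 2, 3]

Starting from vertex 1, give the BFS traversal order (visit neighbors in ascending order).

BFS from vertex 1 (neighbors processed in ascending order):
Visit order: 1, 0, 3, 4, 2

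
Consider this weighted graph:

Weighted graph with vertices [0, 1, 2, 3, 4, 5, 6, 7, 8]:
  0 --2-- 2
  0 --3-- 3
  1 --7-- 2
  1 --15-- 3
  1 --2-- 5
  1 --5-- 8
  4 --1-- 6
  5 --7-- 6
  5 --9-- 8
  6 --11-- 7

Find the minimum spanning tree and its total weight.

Applying Kruskal's algorithm (sort edges by weight, add if no cycle):
  Add (4,6) w=1
  Add (0,2) w=2
  Add (1,5) w=2
  Add (0,3) w=3
  Add (1,8) w=5
  Add (1,2) w=7
  Add (5,6) w=7
  Skip (5,8) w=9 (creates cycle)
  Add (6,7) w=11
  Skip (1,3) w=15 (creates cycle)
MST weight = 38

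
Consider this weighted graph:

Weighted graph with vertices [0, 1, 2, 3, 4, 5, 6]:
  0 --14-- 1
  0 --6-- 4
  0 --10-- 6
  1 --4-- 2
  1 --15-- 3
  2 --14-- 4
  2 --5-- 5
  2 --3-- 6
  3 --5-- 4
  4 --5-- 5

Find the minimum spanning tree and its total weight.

Applying Kruskal's algorithm (sort edges by weight, add if no cycle):
  Add (2,6) w=3
  Add (1,2) w=4
  Add (2,5) w=5
  Add (3,4) w=5
  Add (4,5) w=5
  Add (0,4) w=6
  Skip (0,6) w=10 (creates cycle)
  Skip (0,1) w=14 (creates cycle)
  Skip (2,4) w=14 (creates cycle)
  Skip (1,3) w=15 (creates cycle)
MST weight = 28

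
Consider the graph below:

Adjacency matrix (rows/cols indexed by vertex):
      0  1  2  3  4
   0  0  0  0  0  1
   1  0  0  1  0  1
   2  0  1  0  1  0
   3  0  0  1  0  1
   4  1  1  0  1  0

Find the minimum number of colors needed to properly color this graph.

The graph has a maximum clique of size 2 (lower bound on chromatic number).
A valid 2-coloring: {0: 1, 1: 1, 2: 0, 3: 1, 4: 0}.
Chromatic number = 2.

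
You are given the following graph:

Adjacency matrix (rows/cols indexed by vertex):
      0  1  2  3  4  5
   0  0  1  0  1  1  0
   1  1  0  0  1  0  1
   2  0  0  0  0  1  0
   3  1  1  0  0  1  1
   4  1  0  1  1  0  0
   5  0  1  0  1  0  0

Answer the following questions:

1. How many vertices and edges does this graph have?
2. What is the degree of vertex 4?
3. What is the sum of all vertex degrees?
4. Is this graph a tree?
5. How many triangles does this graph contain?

Count: 6 vertices, 8 edges.
Vertex 4 has neighbors [0, 2, 3], degree = 3.
Handshaking lemma: 2 * 8 = 16.
A tree on 6 vertices has 5 edges. This graph has 8 edges (3 extra). Not a tree.
Number of triangles = 3.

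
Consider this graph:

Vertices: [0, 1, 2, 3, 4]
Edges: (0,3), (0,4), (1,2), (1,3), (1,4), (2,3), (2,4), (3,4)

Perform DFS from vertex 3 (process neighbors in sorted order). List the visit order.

DFS from vertex 3 (neighbors processed in ascending order):
Visit order: 3, 0, 4, 1, 2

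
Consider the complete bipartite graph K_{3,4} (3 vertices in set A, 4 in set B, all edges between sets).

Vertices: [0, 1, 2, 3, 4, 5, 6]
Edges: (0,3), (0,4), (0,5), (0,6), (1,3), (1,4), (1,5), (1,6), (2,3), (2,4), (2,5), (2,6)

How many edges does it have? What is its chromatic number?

K_{3,4} has 3 * 4 = 12 edges.
Bipartite graphs have chromatic number 2 (color each partition differently).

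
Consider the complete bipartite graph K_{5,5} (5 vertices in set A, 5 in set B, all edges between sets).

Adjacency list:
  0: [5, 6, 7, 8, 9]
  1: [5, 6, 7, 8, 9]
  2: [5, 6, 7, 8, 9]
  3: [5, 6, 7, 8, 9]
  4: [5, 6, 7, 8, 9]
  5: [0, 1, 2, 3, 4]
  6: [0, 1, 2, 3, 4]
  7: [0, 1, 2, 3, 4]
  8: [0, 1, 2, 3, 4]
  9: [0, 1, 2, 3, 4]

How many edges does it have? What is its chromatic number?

K_{5,5} has 5 * 5 = 25 edges.
Bipartite graphs have chromatic number 2 (color each partition differently).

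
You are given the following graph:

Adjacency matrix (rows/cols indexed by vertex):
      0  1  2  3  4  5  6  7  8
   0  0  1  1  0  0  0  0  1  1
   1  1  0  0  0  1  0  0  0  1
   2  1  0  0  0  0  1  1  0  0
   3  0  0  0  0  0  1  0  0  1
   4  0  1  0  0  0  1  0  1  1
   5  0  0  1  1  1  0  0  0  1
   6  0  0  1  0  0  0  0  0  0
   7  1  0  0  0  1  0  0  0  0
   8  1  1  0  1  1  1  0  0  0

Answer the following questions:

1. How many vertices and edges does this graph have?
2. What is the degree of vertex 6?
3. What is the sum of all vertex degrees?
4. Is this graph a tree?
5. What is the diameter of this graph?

Count: 9 vertices, 14 edges.
Vertex 6 has neighbors [2], degree = 1.
Handshaking lemma: 2 * 14 = 28.
A tree on 9 vertices has 8 edges. This graph has 14 edges (6 extra). Not a tree.
Diameter (longest shortest path) = 3.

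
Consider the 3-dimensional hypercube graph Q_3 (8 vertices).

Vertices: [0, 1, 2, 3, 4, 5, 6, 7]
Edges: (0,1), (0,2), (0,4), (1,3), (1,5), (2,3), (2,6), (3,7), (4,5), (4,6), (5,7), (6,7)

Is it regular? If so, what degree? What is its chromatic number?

In Q_3, every vertex has exactly 3 neighbors (flip one of 3 bits), so it is 3-regular.
Q_3 is bipartite (partition by bit-parity), so chromatic number = 2.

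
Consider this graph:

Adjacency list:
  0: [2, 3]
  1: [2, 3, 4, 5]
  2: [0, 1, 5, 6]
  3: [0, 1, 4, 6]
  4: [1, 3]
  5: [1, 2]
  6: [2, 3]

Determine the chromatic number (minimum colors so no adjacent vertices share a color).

The graph has a maximum clique of size 3 (lower bound on chromatic number).
A valid 3-coloring: {0: 0, 1: 0, 2: 1, 3: 1, 4: 2, 5: 2, 6: 0}.
Chromatic number = 3.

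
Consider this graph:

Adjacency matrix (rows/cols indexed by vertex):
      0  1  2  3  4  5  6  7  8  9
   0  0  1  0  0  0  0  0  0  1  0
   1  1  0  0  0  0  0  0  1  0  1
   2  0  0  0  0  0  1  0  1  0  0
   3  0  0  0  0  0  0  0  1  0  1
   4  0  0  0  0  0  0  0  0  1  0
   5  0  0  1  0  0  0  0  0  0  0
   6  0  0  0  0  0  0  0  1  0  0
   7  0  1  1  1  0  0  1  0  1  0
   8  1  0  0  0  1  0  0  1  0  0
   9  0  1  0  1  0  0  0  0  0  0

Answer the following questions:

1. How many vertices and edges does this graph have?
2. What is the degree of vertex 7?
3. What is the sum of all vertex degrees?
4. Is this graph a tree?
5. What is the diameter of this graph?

Count: 10 vertices, 11 edges.
Vertex 7 has neighbors [1, 2, 3, 6, 8], degree = 5.
Handshaking lemma: 2 * 11 = 22.
A tree on 10 vertices has 9 edges. This graph has 11 edges (2 extra). Not a tree.
Diameter (longest shortest path) = 4.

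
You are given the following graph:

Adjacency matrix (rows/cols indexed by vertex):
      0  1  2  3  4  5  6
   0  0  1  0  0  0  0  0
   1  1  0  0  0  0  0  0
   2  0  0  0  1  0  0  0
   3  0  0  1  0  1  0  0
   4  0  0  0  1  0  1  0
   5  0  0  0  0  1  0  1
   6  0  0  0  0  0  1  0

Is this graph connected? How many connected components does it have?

Checking connectivity: the graph has 2 connected component(s).
Components: [[0, 1], [2, 3, 4, 5, 6]]. The graph is NOT connected.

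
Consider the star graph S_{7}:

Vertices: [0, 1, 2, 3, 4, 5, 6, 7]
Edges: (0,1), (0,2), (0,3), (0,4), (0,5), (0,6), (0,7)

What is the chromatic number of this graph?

S_{7} has one hub adjacent to 7 leaves; leaves are pairwise non-adjacent.
Color the hub 0 and every leaf 1.
Chromatic number = 2.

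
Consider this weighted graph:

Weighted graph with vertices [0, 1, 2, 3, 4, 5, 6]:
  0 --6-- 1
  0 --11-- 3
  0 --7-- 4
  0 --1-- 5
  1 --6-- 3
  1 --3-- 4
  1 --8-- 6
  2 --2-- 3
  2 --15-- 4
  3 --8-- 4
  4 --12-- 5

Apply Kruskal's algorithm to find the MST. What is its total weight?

Applying Kruskal's algorithm (sort edges by weight, add if no cycle):
  Add (0,5) w=1
  Add (2,3) w=2
  Add (1,4) w=3
  Add (0,1) w=6
  Add (1,3) w=6
  Skip (0,4) w=7 (creates cycle)
  Add (1,6) w=8
  Skip (3,4) w=8 (creates cycle)
  Skip (0,3) w=11 (creates cycle)
  Skip (4,5) w=12 (creates cycle)
  Skip (2,4) w=15 (creates cycle)
MST weight = 26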